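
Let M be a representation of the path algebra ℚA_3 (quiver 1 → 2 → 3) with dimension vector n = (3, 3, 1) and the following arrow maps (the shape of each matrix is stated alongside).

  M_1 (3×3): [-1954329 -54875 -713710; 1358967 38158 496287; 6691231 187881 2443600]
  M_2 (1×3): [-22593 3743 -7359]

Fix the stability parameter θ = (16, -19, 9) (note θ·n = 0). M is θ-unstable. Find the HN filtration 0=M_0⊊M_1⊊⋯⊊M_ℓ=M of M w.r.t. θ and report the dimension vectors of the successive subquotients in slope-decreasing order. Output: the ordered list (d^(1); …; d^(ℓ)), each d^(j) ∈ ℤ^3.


Barcode: M ≅ I[1,2]^2, I[1,3]. HN layers by μ_θ (2 steps, strictly decreasing):
  μ^(1)=9; μ^(2)=-3/2

((0, 0, 1); (3, 3, 0))


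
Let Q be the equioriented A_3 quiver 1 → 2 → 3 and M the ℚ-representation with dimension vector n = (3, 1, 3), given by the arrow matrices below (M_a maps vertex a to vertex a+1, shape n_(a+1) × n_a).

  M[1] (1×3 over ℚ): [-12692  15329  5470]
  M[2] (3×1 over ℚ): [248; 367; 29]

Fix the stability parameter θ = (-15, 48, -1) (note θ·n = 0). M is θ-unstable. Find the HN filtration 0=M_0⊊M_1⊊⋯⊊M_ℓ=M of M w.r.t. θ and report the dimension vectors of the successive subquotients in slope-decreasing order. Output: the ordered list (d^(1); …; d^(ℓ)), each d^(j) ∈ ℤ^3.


Interval decomposition of M: I[1,1]^2, I[1,3], I[3,3]^2.
HN type (ℓ=3): μ^(1)=47/2; μ^(2)=-1; μ^(3)=-15

((0, 1, 1); (0, 0, 2); (3, 0, 0))


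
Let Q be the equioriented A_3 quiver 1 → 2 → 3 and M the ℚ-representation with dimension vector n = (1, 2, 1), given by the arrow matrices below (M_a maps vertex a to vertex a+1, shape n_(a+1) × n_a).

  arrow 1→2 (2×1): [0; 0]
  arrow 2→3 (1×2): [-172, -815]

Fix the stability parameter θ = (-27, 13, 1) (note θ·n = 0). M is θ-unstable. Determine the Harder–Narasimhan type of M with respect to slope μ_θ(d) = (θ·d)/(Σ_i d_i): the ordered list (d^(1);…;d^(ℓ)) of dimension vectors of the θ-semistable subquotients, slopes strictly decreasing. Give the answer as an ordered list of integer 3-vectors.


Via rank(M_{q-1}∘⋯∘M_p): M ≅ I[1,1], I[2,2], I[2,3].
μ_θ-semistable layers: μ^(1)=13; μ^(2)=7; μ^(3)=-27

((0, 1, 0); (0, 1, 1); (1, 0, 0))


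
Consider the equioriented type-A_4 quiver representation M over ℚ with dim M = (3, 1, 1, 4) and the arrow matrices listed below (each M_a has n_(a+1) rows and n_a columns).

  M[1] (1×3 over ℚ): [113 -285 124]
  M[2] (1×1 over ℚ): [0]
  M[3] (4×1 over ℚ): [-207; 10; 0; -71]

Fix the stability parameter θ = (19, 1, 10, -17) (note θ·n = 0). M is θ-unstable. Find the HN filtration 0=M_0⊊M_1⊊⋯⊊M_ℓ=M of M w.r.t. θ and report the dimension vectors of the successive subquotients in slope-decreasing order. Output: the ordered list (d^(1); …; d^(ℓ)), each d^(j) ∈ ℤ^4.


Barcode: M ≅ I[1,1]^2, I[1,2], I[3,4], I[4,4]^3. HN layers by μ_θ (4 steps, strictly decreasing):
  μ^(1)=19; μ^(2)=10; μ^(3)=-7/2; μ^(4)=-17

((2, 0, 0, 0); (1, 1, 0, 0); (0, 0, 1, 1); (0, 0, 0, 3))


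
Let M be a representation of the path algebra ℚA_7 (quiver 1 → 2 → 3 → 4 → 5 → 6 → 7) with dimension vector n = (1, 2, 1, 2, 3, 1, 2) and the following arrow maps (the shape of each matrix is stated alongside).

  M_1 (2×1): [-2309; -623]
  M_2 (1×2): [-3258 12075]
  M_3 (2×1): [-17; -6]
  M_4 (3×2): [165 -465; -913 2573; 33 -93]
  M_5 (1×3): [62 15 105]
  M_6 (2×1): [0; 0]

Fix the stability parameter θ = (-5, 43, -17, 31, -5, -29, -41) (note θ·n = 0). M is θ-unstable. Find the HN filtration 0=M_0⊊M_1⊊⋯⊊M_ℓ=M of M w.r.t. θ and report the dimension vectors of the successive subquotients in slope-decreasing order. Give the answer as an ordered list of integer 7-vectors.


Via rank(M_{q-1}∘⋯∘M_p): M ≅ I[1,5], I[2,2], I[4,4], I[5,5], I[5,6], I[7,7]^2.
μ_θ-semistable layers: μ^(1)=43; μ^(2)=31; μ^(3)=13; μ^(4)=-5; μ^(5)=-17; μ^(6)=-41

((0, 1, 0, 0, 0, 0, 0); (0, 0, 0, 1, 0, 0, 0); (0, 1, 1, 1, 1, 0, 0); (1, 0, 0, 0, 1, 0, 0); (0, 0, 0, 0, 1, 1, 0); (0, 0, 0, 0, 0, 0, 2))


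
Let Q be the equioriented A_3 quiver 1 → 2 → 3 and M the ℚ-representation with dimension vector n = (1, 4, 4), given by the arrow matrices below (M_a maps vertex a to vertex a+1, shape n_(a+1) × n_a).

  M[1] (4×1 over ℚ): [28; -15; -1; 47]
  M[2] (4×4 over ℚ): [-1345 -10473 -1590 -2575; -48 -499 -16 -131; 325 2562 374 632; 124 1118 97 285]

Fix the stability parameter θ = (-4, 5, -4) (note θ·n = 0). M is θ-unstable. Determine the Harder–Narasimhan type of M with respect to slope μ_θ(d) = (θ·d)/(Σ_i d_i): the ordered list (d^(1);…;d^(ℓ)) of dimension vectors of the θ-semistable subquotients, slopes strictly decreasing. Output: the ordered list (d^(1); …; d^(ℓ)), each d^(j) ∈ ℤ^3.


Interval decomposition of M: I[1,2], I[2,3]^3, I[3,3].
HN type (ℓ=3): μ^(1)=5; μ^(2)=1/2; μ^(3)=-4

((0, 1, 0); (0, 3, 3); (1, 0, 1))


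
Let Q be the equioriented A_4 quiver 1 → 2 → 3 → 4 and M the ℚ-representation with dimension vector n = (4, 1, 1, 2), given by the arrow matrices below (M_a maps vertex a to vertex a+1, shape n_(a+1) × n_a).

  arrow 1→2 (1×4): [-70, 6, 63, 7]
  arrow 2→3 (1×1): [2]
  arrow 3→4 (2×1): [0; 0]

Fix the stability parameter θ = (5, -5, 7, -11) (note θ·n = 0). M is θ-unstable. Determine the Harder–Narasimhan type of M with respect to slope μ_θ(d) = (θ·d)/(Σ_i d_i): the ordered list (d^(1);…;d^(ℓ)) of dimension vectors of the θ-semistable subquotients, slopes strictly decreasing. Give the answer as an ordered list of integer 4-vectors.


Barcode: M ≅ I[1,1]^3, I[1,3], I[4,4]^2. HN layers by μ_θ (4 steps, strictly decreasing):
  μ^(1)=7; μ^(2)=5; μ^(3)=0; μ^(4)=-11

((0, 0, 1, 0); (3, 0, 0, 0); (1, 1, 0, 0); (0, 0, 0, 2))


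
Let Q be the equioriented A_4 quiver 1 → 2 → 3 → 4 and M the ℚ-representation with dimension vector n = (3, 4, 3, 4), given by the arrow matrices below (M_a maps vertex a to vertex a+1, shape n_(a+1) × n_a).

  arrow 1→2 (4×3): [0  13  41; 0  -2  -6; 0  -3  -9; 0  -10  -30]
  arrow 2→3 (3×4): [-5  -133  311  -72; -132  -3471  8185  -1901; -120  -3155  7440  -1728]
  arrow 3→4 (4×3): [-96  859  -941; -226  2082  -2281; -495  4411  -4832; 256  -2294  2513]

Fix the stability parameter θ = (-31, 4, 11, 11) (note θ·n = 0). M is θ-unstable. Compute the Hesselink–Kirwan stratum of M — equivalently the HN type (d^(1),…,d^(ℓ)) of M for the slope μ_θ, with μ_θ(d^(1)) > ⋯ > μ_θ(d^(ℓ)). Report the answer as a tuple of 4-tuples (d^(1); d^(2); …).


Interval decomposition of M: I[1,1], I[1,4]^2, I[2,2], I[2,4], I[4,4].
HN type (ℓ=3): μ^(1)=11; μ^(2)=4; μ^(3)=-31

((0, 0, 3, 4); (0, 4, 0, 0); (3, 0, 0, 0))


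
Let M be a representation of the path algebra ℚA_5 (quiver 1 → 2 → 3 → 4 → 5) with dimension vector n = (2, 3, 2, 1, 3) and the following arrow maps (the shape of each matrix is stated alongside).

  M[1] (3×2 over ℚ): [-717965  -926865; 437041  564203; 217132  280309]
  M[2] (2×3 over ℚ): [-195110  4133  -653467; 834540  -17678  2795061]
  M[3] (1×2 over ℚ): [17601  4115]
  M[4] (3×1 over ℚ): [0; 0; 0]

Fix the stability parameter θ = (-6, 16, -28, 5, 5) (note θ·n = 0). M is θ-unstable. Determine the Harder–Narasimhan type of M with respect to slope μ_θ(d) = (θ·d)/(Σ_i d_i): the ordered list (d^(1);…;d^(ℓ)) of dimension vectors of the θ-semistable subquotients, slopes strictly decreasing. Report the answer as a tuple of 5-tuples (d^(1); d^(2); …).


Barcode: M ≅ I[1,3], I[1,4], I[2,2], I[5,5]^3. HN layers by μ_θ (3 steps, strictly decreasing):
  μ^(1)=16; μ^(2)=5; μ^(3)=-6

((0, 1, 0, 0, 0); (0, 0, 0, 1, 3); (2, 2, 2, 0, 0))


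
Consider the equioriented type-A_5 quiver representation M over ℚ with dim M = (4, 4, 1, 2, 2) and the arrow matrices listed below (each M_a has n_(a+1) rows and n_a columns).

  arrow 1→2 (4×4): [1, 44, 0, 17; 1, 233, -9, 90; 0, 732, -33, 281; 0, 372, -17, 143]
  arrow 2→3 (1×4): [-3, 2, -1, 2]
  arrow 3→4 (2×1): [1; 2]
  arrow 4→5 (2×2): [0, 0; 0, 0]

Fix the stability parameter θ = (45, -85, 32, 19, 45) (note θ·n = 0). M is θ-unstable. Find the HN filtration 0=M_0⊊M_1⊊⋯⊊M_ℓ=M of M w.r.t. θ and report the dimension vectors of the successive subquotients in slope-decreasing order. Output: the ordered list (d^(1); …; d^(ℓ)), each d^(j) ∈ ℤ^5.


Via rank(M_{q-1}∘⋯∘M_p): M ≅ I[1,2]^3, I[1,4], I[4,4], I[5,5]^2.
μ_θ-semistable layers: μ^(1)=45; μ^(2)=51/2; μ^(3)=19; μ^(4)=-20

((0, 0, 0, 0, 2); (0, 0, 1, 1, 0); (0, 0, 0, 1, 0); (4, 4, 0, 0, 0))


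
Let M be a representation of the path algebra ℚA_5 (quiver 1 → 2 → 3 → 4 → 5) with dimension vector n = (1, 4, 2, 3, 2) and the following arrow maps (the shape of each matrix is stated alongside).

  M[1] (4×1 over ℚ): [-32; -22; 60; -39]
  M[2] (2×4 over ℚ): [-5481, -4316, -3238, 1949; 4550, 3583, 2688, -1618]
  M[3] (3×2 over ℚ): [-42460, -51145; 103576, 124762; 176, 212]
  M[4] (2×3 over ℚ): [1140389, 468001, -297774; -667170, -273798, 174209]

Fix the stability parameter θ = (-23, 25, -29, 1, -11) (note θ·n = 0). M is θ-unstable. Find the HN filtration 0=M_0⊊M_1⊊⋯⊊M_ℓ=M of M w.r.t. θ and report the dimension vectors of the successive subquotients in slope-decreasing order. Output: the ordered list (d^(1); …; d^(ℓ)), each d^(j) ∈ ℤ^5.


Via rank(M_{q-1}∘⋯∘M_p): M ≅ I[1,3], I[2,2]^2, I[2,5], I[4,4], I[4,5].
μ_θ-semistable layers: μ^(1)=25; μ^(2)=1; μ^(3)=-2; μ^(4)=-7/2; μ^(5)=-5; μ^(6)=-23

((0, 2, 0, 0, 0); (0, 0, 0, 1, 0); (0, 1, 1, 0, 0); (0, 1, 1, 1, 1); (0, 0, 0, 1, 1); (1, 0, 0, 0, 0))


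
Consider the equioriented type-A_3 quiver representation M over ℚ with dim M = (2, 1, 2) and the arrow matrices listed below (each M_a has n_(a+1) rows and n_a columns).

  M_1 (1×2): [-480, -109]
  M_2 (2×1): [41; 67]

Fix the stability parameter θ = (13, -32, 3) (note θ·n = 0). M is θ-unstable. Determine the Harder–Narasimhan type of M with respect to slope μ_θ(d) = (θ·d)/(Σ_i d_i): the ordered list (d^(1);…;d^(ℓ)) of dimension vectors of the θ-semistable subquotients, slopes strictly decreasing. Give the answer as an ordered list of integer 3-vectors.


Via rank(M_{q-1}∘⋯∘M_p): M ≅ I[1,1], I[1,3], I[3,3].
μ_θ-semistable layers: μ^(1)=13; μ^(2)=3; μ^(3)=-19/2

((1, 0, 0); (0, 0, 2); (1, 1, 0))


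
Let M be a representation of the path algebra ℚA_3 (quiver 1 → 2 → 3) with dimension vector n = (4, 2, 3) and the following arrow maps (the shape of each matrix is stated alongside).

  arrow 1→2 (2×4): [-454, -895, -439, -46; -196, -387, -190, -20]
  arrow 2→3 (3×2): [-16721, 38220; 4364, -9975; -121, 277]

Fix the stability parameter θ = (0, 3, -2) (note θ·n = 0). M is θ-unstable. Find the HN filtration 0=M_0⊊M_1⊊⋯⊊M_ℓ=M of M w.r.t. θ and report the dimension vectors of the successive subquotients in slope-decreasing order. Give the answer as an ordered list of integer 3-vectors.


Interval decomposition of M: I[1,1]^2, I[1,3]^2, I[3,3].
HN type (ℓ=3): μ^(1)=1/2; μ^(2)=0; μ^(3)=-2

((0, 2, 2); (4, 0, 0); (0, 0, 1))


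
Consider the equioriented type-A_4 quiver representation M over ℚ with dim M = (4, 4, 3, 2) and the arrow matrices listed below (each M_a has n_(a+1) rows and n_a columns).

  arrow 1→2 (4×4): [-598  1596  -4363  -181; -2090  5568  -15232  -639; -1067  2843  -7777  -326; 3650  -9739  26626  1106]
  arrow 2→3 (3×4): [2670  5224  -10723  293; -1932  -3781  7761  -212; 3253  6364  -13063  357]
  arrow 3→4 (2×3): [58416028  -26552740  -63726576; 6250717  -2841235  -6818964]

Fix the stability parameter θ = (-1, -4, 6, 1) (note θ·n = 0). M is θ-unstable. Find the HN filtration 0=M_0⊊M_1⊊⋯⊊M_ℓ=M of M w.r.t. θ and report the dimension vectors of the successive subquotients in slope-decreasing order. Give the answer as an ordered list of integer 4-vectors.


Interval decomposition of M: I[1,2], I[1,3]^2, I[1,4], I[4,4].
HN type (ℓ=4): μ^(1)=6; μ^(2)=7/2; μ^(3)=1; μ^(4)=-5/2

((0, 0, 2, 0); (0, 0, 1, 1); (0, 0, 0, 1); (4, 4, 0, 0))


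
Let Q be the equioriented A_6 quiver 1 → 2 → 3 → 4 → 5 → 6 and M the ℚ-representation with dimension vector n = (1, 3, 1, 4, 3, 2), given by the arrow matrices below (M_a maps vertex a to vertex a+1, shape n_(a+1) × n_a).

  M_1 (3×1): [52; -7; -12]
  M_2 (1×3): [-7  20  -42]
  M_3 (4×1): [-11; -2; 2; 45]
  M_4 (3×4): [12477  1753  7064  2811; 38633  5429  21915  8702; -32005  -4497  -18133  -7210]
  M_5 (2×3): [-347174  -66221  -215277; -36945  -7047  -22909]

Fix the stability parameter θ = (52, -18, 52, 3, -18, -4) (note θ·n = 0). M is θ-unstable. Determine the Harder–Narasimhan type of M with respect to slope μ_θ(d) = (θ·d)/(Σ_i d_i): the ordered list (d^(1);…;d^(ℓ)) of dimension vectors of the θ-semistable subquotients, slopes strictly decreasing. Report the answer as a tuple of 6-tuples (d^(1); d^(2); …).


Via rank(M_{q-1}∘⋯∘M_p): M ≅ I[1,2], I[2,2], I[2,5], I[4,4], I[4,6]^2.
μ_θ-semistable layers: μ^(1)=17; μ^(2)=37/3; μ^(3)=3; μ^(4)=-4; μ^(5)=-15/2; μ^(6)=-18

((1, 1, 0, 0, 0, 0); (0, 0, 1, 1, 1, 0); (0, 0, 0, 1, 0, 0); (0, 0, 0, 0, 0, 2); (0, 0, 0, 2, 2, 0); (0, 2, 0, 0, 0, 0))


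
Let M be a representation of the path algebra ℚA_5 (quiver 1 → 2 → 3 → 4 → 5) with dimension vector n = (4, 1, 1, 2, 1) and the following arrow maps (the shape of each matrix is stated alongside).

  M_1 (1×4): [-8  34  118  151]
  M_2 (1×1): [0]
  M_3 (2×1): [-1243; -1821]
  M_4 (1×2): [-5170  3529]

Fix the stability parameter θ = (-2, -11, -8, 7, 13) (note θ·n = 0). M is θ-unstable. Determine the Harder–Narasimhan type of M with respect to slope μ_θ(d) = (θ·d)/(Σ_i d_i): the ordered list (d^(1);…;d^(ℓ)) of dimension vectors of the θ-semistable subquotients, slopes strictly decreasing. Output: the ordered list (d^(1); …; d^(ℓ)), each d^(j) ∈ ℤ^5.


Via rank(M_{q-1}∘⋯∘M_p): M ≅ I[1,1]^3, I[1,2], I[3,5], I[4,4].
μ_θ-semistable layers: μ^(1)=13; μ^(2)=7; μ^(3)=-2; μ^(4)=-13/2; μ^(5)=-8

((0, 0, 0, 0, 1); (0, 0, 0, 2, 0); (3, 0, 0, 0, 0); (1, 1, 0, 0, 0); (0, 0, 1, 0, 0))


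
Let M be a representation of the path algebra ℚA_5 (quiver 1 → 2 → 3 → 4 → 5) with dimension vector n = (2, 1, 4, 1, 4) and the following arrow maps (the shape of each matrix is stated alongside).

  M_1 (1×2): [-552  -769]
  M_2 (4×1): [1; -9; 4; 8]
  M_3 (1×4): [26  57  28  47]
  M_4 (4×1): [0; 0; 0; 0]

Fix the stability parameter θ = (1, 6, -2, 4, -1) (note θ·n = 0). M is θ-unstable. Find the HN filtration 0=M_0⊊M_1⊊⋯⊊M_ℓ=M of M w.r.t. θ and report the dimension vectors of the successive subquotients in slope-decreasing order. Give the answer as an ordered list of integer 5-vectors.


Interval decomposition of M: I[1,1], I[1,4], I[3,3]^3, I[5,5]^4.
HN type (ℓ=5): μ^(1)=4; μ^(2)=2; μ^(3)=1; μ^(4)=-1; μ^(5)=-2

((0, 0, 0, 1, 0); (0, 1, 1, 0, 0); (2, 0, 0, 0, 0); (0, 0, 0, 0, 4); (0, 0, 3, 0, 0))


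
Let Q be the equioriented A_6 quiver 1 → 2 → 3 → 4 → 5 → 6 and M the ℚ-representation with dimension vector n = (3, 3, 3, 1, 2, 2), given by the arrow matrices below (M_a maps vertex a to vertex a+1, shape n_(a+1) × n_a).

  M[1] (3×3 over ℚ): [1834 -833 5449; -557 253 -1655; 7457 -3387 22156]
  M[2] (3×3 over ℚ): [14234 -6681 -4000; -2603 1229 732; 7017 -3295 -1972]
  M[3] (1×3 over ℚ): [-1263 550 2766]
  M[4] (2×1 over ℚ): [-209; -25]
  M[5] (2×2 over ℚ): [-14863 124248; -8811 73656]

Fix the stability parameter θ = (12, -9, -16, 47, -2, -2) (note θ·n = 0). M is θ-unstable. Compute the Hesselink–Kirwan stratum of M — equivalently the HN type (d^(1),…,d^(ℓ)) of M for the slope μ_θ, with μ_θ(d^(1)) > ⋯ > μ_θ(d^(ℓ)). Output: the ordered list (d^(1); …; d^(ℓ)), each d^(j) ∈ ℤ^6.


Via rank(M_{q-1}∘⋯∘M_p): M ≅ I[1,2], I[1,3], I[1,6], I[3,3], I[5,5], I[6,6].
μ_θ-semistable layers: μ^(1)=43/3; μ^(2)=3/2; μ^(3)=-2; μ^(4)=-13/3; μ^(5)=-16

((0, 0, 0, 1, 1, 1); (1, 1, 0, 0, 0, 0); (0, 0, 0, 0, 1, 1); (2, 2, 2, 0, 0, 0); (0, 0, 1, 0, 0, 0))


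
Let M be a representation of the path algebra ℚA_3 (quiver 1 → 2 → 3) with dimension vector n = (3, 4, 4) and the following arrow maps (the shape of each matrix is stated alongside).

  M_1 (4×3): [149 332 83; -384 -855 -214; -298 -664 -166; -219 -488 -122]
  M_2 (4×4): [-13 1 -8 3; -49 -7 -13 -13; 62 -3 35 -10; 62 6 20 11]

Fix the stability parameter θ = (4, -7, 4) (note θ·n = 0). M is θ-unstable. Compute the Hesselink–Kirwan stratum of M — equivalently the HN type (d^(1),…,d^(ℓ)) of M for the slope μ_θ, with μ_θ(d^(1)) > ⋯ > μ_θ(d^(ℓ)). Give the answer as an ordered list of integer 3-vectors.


Barcode: M ≅ I[1,3]^3, I[2,3]. HN layers by μ_θ (3 steps, strictly decreasing):
  μ^(1)=4; μ^(2)=-3/2; μ^(3)=-7

((0, 0, 4); (3, 3, 0); (0, 1, 0))


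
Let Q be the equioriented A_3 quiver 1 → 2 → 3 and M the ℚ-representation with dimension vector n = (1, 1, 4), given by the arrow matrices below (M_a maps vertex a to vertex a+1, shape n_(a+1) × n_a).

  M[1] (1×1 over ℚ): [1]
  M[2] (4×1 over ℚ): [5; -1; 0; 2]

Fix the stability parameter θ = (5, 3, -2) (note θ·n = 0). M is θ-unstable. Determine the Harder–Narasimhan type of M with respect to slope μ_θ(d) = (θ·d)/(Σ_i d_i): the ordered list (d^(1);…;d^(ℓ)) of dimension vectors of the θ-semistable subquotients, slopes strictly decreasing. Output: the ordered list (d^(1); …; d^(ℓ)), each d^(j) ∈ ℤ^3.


Barcode: M ≅ I[1,3], I[3,3]^3. HN layers by μ_θ (2 steps, strictly decreasing):
  μ^(1)=2; μ^(2)=-2

((1, 1, 1); (0, 0, 3))


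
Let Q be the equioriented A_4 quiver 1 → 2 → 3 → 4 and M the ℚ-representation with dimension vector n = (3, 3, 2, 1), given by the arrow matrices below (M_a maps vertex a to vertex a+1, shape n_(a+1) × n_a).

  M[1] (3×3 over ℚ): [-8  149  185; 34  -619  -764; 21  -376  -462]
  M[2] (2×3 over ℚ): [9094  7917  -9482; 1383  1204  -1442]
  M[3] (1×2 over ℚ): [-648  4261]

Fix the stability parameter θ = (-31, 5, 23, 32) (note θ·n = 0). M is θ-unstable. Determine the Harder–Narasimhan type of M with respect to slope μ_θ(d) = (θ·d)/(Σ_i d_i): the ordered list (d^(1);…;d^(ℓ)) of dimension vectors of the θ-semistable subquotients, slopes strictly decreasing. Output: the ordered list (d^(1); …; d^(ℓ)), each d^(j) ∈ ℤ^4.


Via rank(M_{q-1}∘⋯∘M_p): M ≅ I[1,2], I[1,3], I[1,4].
μ_θ-semistable layers: μ^(1)=32; μ^(2)=23; μ^(3)=5; μ^(4)=-31

((0, 0, 0, 1); (0, 0, 2, 0); (0, 3, 0, 0); (3, 0, 0, 0))


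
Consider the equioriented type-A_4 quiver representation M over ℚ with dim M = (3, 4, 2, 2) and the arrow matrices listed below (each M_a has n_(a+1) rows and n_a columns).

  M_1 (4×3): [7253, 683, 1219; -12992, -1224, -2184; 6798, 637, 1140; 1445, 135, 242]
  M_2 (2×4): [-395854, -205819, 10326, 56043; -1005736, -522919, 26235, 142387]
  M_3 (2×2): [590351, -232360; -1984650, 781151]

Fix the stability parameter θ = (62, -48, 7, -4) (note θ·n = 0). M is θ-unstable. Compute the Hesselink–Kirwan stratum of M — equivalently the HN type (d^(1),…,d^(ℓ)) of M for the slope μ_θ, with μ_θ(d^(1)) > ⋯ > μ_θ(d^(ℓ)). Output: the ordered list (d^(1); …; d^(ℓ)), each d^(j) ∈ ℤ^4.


Barcode: M ≅ I[1,2], I[1,4]^2, I[2,2]. HN layers by μ_θ (3 steps, strictly decreasing):
  μ^(1)=7; μ^(2)=17/4; μ^(3)=-48

((1, 1, 0, 0); (2, 2, 2, 2); (0, 1, 0, 0))


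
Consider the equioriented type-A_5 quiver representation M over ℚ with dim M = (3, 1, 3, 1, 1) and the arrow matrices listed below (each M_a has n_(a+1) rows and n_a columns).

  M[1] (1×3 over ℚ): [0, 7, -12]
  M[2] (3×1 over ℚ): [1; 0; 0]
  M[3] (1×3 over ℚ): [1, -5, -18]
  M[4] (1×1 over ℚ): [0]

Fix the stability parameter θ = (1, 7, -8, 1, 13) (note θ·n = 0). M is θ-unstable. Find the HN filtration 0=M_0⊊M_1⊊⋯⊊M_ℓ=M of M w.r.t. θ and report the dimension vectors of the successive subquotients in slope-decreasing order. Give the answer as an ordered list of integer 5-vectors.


Interval decomposition of M: I[1,1]^2, I[1,4], I[3,3]^2, I[5,5].
HN type (ℓ=4): μ^(1)=13; μ^(2)=1; μ^(3)=0; μ^(4)=-8

((0, 0, 0, 0, 1); (2, 0, 0, 1, 0); (1, 1, 1, 0, 0); (0, 0, 2, 0, 0))


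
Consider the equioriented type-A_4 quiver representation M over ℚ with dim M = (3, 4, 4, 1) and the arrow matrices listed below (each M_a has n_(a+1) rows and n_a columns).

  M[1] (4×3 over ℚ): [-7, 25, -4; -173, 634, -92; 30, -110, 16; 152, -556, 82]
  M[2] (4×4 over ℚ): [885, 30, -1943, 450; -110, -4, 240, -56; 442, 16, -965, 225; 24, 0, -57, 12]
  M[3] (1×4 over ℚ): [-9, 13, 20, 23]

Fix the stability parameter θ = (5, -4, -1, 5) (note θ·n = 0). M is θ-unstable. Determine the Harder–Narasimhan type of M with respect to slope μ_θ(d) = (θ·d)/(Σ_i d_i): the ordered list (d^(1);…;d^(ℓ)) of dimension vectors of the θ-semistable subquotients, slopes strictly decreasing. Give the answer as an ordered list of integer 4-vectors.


Via rank(M_{q-1}∘⋯∘M_p): M ≅ I[1,2], I[1,3], I[1,4], I[2,3], I[3,3].
μ_θ-semistable layers: μ^(1)=5; μ^(2)=1/2; μ^(3)=0; μ^(4)=-1; μ^(5)=-4

((0, 0, 0, 1); (1, 1, 0, 0); (2, 2, 2, 0); (0, 0, 2, 0); (0, 1, 0, 0))


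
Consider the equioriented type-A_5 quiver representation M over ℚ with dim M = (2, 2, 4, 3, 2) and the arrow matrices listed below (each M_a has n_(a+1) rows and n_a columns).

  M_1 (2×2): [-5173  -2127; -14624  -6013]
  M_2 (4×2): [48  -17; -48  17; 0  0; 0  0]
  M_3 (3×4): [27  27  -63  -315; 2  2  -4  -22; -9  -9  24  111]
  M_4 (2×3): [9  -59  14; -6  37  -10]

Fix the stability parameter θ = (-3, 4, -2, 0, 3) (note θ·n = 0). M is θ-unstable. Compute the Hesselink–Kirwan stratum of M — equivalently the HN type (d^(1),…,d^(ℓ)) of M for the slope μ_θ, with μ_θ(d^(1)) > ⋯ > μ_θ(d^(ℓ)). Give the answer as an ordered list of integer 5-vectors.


Via rank(M_{q-1}∘⋯∘M_p): M ≅ I[1,2], I[1,3], I[3,3], I[3,4], I[3,5], I[4,5].
μ_θ-semistable layers: μ^(1)=4; μ^(2)=3; μ^(3)=1; μ^(4)=0; μ^(5)=-2; μ^(6)=-3

((0, 1, 0, 0, 0); (0, 0, 0, 0, 2); (0, 1, 1, 0, 0); (0, 0, 0, 3, 0); (0, 0, 3, 0, 0); (2, 0, 0, 0, 0))


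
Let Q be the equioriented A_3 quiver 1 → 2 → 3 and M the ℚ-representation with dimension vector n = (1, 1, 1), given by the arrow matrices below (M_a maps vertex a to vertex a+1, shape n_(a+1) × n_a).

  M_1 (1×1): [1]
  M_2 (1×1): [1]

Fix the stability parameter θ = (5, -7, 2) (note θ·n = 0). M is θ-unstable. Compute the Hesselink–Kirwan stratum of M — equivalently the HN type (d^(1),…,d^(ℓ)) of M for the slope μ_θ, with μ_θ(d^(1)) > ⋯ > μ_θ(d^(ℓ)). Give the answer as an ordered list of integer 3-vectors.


Via rank(M_{q-1}∘⋯∘M_p): M ≅ I[1,3].
μ_θ-semistable layers: μ^(1)=2; μ^(2)=-1

((0, 0, 1); (1, 1, 0))


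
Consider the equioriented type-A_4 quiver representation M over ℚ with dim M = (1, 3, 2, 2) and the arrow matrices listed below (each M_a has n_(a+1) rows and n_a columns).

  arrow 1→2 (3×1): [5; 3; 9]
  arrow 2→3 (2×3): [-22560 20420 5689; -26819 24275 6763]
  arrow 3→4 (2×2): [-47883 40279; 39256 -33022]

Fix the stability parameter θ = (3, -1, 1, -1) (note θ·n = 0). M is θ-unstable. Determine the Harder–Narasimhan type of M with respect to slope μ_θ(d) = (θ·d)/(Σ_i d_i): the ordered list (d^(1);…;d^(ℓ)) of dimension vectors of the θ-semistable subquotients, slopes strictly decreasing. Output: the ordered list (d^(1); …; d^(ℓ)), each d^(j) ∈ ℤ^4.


Barcode: M ≅ I[1,4], I[2,2], I[2,4]. HN layers by μ_θ (3 steps, strictly decreasing):
  μ^(1)=1/2; μ^(2)=0; μ^(3)=-1

((1, 1, 1, 1); (0, 0, 1, 1); (0, 2, 0, 0))


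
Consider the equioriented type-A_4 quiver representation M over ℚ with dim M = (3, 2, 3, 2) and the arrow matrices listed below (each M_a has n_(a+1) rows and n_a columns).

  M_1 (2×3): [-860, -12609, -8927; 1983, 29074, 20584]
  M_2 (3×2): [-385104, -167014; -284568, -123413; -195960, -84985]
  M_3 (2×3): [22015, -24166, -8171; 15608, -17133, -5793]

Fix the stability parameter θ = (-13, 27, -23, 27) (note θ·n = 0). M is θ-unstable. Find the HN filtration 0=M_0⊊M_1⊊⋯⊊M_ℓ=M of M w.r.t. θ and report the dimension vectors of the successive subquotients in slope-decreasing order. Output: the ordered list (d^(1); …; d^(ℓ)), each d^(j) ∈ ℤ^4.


Interval decomposition of M: I[1,1], I[1,2], I[1,4], I[3,3], I[3,4].
HN type (ℓ=4): μ^(1)=27; μ^(2)=2; μ^(3)=-13; μ^(4)=-23

((0, 1, 0, 2); (0, 1, 1, 0); (3, 0, 0, 0); (0, 0, 2, 0))


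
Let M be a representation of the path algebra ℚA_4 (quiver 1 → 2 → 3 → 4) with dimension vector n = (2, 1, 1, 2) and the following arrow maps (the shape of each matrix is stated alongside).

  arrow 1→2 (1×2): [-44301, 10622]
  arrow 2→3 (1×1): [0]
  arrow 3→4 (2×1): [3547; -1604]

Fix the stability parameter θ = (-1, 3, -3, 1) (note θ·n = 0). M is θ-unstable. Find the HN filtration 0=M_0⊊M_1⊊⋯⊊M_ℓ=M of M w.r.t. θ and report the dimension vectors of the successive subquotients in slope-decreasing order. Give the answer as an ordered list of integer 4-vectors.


Interval decomposition of M: I[1,1], I[1,2], I[3,4], I[4,4].
HN type (ℓ=4): μ^(1)=3; μ^(2)=1; μ^(3)=-1; μ^(4)=-3

((0, 1, 0, 0); (0, 0, 0, 2); (2, 0, 0, 0); (0, 0, 1, 0))


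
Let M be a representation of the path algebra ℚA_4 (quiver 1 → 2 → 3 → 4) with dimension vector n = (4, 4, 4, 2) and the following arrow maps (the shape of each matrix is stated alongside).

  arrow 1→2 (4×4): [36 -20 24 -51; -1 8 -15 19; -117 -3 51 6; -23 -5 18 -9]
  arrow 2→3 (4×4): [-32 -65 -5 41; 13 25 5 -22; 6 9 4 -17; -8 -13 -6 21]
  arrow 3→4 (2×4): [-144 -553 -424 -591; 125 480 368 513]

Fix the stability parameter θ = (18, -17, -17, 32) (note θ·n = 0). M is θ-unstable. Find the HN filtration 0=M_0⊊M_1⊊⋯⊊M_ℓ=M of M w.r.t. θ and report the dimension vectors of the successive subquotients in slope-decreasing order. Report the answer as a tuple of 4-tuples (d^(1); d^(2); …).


Via rank(M_{q-1}∘⋯∘M_p): M ≅ I[1,3]^2, I[1,4]^2.
μ_θ-semistable layers: μ^(1)=32; μ^(2)=-16/3

((0, 0, 0, 2); (4, 4, 4, 0))


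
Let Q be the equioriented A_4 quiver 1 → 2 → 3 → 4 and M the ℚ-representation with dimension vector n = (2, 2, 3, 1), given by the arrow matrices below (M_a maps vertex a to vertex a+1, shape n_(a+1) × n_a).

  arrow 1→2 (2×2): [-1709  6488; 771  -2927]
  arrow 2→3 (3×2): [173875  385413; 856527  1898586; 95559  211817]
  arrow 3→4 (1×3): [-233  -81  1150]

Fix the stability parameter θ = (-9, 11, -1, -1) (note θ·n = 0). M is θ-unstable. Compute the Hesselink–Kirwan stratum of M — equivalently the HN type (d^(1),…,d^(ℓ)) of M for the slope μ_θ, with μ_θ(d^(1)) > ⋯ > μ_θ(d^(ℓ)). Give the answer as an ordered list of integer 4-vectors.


Barcode: M ≅ I[1,3], I[1,4], I[3,3]. HN layers by μ_θ (4 steps, strictly decreasing):
  μ^(1)=5; μ^(2)=3; μ^(3)=-1; μ^(4)=-9

((0, 1, 1, 0); (0, 1, 1, 1); (0, 0, 1, 0); (2, 0, 0, 0))


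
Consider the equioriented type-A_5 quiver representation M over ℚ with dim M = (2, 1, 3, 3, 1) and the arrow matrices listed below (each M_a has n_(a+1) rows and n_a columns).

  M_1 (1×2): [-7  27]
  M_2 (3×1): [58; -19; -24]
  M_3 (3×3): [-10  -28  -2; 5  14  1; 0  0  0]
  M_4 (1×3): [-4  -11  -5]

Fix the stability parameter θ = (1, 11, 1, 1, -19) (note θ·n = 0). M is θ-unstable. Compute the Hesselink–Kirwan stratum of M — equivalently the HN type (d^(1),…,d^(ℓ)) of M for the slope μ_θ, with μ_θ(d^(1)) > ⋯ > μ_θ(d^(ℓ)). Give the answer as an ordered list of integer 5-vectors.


Via rank(M_{q-1}∘⋯∘M_p): M ≅ I[1,1], I[1,3], I[3,3], I[3,5], I[4,4]^2.
μ_θ-semistable layers: μ^(1)=6; μ^(2)=1; μ^(3)=-17/3

((0, 1, 1, 0, 0); (2, 0, 1, 2, 0); (0, 0, 1, 1, 1))


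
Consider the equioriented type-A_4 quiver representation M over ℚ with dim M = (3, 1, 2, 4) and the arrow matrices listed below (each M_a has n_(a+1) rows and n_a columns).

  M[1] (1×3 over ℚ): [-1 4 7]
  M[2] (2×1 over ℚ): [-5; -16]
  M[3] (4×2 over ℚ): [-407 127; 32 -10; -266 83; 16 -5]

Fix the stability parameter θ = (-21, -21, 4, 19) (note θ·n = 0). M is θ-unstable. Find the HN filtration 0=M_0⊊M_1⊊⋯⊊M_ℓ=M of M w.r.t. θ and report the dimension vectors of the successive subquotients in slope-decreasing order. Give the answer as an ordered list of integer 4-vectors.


Interval decomposition of M: I[1,1]^2, I[1,4], I[3,4], I[4,4]^2.
HN type (ℓ=3): μ^(1)=19; μ^(2)=4; μ^(3)=-21

((0, 0, 0, 4); (0, 0, 2, 0); (3, 1, 0, 0))


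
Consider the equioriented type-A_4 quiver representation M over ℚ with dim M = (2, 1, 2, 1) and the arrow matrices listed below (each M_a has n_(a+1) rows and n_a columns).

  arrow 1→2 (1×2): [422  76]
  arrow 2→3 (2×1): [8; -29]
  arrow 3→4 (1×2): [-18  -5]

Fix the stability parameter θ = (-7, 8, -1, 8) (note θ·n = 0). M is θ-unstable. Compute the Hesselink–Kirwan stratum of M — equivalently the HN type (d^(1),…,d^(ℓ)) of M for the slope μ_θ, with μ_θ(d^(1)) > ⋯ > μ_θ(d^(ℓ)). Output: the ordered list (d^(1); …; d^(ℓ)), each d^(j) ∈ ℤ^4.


Interval decomposition of M: I[1,1], I[1,4], I[3,3].
HN type (ℓ=4): μ^(1)=8; μ^(2)=7/2; μ^(3)=-1; μ^(4)=-7

((0, 0, 0, 1); (0, 1, 1, 0); (0, 0, 1, 0); (2, 0, 0, 0))


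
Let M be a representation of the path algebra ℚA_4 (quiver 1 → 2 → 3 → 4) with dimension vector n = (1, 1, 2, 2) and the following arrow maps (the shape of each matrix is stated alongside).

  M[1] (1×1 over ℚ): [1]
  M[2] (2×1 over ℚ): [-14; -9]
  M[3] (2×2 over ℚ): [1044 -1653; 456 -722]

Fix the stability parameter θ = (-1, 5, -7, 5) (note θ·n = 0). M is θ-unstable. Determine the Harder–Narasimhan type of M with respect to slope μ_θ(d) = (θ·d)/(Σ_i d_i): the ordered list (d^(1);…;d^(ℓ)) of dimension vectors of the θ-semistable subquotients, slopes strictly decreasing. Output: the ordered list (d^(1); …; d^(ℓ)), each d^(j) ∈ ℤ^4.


Via rank(M_{q-1}∘⋯∘M_p): M ≅ I[1,4], I[3,3], I[4,4].
μ_θ-semistable layers: μ^(1)=5; μ^(2)=-1; μ^(3)=-7

((0, 0, 0, 2); (1, 1, 1, 0); (0, 0, 1, 0))


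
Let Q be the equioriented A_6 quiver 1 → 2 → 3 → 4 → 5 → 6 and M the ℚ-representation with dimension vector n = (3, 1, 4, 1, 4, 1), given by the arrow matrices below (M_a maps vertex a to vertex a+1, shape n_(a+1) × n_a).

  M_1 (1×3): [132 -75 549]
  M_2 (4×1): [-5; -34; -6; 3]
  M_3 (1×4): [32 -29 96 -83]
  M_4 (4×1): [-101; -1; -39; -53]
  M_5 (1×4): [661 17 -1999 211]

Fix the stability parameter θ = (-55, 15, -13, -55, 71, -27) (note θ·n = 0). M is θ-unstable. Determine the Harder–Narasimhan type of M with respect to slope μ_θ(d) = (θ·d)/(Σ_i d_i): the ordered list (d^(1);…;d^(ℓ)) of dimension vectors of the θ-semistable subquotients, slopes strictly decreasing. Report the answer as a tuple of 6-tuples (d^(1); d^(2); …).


Via rank(M_{q-1}∘⋯∘M_p): M ≅ I[1,1]^2, I[1,5], I[3,3]^3, I[5,5]^2, I[5,6].
μ_θ-semistable layers: μ^(1)=71; μ^(2)=22; μ^(3)=-13; μ^(4)=-53/3; μ^(5)=-55

((0, 0, 0, 0, 3, 0); (0, 0, 0, 0, 1, 1); (0, 0, 3, 0, 0, 0); (0, 1, 1, 1, 0, 0); (3, 0, 0, 0, 0, 0))


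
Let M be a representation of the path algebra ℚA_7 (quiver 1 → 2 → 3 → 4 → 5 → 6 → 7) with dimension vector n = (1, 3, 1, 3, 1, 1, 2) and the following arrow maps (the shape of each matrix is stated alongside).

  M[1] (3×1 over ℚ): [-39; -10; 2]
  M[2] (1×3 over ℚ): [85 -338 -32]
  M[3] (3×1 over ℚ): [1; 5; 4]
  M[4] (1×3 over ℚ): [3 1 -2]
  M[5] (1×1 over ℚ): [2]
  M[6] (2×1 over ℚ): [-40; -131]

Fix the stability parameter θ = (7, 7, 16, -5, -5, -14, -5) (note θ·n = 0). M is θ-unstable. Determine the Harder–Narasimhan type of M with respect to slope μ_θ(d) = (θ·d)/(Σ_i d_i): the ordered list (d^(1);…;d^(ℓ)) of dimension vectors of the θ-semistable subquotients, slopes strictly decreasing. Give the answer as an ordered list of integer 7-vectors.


Barcode: M ≅ I[1,4], I[2,2]^2, I[4,4], I[4,7], I[7,7]. HN layers by μ_θ (4 steps, strictly decreasing):
  μ^(1)=7; μ^(2)=25/4; μ^(3)=-5; μ^(4)=-8

((0, 2, 0, 0, 0, 0, 0); (1, 1, 1, 1, 0, 0, 0); (0, 0, 0, 1, 0, 0, 2); (0, 0, 0, 1, 1, 1, 0))


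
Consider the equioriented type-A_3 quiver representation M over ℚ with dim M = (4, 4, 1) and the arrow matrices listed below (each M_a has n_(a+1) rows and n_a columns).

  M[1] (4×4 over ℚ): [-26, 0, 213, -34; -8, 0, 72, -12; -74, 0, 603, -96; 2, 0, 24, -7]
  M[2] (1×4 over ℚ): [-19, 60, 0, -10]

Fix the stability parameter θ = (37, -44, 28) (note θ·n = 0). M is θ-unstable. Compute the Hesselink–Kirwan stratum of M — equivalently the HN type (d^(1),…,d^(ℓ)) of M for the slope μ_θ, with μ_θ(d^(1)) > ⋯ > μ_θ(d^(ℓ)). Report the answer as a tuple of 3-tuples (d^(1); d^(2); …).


Barcode: M ≅ I[1,1]^2, I[1,2], I[1,3], I[2,2]^2. HN layers by μ_θ (4 steps, strictly decreasing):
  μ^(1)=37; μ^(2)=28; μ^(3)=-7/2; μ^(4)=-44

((2, 0, 0); (0, 0, 1); (2, 2, 0); (0, 2, 0))


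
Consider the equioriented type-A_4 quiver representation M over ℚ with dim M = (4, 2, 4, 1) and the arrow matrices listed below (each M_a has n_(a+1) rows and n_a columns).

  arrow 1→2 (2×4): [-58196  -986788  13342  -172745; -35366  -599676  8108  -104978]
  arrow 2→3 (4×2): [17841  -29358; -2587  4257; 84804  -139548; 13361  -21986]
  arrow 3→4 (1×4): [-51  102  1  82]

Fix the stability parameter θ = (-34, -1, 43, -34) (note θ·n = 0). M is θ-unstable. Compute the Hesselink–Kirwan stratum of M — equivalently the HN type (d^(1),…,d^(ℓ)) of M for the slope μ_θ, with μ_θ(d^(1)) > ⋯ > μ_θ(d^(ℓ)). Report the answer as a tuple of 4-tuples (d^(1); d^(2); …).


Via rank(M_{q-1}∘⋯∘M_p): M ≅ I[1,1]^2, I[1,3], I[1,4], I[3,3]^2.
μ_θ-semistable layers: μ^(1)=43; μ^(2)=9/2; μ^(3)=-1; μ^(4)=-34

((0, 0, 3, 0); (0, 0, 1, 1); (0, 2, 0, 0); (4, 0, 0, 0))


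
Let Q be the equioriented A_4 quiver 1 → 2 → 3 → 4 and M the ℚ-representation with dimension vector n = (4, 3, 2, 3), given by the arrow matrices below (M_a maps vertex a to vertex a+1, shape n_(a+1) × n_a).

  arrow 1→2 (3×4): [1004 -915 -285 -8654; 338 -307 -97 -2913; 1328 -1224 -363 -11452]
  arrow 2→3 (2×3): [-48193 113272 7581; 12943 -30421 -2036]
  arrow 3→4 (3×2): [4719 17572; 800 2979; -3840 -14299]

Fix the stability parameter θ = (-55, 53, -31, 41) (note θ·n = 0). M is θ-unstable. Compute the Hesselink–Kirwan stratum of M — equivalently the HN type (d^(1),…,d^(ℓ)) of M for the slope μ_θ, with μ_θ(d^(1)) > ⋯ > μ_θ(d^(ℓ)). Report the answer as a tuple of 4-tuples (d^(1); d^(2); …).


Via rank(M_{q-1}∘⋯∘M_p): M ≅ I[1,1], I[1,2], I[1,4]^2, I[4,4].
μ_θ-semistable layers: μ^(1)=53; μ^(2)=41; μ^(3)=11; μ^(4)=-55

((0, 1, 0, 0); (0, 0, 0, 3); (0, 2, 2, 0); (4, 0, 0, 0))


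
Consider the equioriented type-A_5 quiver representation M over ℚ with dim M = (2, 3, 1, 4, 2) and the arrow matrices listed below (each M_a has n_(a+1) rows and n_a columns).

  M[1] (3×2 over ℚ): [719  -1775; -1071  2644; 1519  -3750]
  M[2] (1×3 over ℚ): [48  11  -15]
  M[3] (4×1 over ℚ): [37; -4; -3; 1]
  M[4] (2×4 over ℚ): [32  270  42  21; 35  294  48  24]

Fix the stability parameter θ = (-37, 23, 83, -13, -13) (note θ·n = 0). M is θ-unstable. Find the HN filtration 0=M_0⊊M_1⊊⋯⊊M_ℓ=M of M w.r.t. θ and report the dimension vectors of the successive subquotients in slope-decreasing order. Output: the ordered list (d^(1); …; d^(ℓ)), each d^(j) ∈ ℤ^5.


Barcode: M ≅ I[1,2], I[1,5], I[2,2], I[4,4]^2, I[4,5]. HN layers by μ_θ (4 steps, strictly decreasing):
  μ^(1)=23; μ^(2)=20; μ^(3)=-13; μ^(4)=-37

((0, 2, 0, 0, 0); (0, 1, 1, 1, 1); (0, 0, 0, 3, 1); (2, 0, 0, 0, 0))


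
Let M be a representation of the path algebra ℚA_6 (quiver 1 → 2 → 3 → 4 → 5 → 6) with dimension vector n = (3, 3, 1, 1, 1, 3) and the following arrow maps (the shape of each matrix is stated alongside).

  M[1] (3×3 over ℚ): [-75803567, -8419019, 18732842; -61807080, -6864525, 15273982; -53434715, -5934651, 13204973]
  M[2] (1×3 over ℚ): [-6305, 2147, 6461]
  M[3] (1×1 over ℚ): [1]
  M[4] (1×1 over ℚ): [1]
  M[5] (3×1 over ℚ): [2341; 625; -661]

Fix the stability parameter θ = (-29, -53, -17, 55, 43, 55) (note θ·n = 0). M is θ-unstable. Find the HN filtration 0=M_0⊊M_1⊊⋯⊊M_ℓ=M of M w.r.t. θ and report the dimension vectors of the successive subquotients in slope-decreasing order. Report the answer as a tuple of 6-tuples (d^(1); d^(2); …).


Interval decomposition of M: I[1,2]^2, I[1,6], I[6,6]^2.
HN type (ℓ=4): μ^(1)=55; μ^(2)=49; μ^(3)=-17; μ^(4)=-41

((0, 0, 0, 0, 0, 3); (0, 0, 0, 1, 1, 0); (0, 0, 1, 0, 0, 0); (3, 3, 0, 0, 0, 0))


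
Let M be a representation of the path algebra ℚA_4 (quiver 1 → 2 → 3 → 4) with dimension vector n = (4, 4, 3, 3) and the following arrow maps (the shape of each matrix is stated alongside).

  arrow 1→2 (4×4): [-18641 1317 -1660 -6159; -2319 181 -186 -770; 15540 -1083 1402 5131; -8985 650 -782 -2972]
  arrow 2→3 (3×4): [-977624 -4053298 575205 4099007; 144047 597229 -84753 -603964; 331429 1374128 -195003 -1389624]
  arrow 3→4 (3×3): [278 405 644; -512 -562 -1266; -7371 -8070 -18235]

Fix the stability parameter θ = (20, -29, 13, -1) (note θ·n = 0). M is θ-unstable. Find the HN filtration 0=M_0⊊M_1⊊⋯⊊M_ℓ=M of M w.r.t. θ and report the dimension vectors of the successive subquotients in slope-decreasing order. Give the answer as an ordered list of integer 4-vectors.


Interval decomposition of M: I[1,2], I[1,4]^3.
HN type (ℓ=2): μ^(1)=6; μ^(2)=-9/2

((0, 0, 3, 3); (4, 4, 0, 0))


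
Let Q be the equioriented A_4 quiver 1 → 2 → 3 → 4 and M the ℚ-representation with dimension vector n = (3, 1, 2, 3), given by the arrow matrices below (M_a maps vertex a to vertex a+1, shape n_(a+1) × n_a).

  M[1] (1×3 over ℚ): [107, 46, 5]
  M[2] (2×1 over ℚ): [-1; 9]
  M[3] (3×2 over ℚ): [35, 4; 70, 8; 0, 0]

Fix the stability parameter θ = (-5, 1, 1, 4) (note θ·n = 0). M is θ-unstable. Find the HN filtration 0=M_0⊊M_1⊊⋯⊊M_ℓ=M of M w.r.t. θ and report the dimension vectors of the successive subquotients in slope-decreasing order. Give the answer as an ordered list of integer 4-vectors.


Barcode: M ≅ I[1,1]^2, I[1,4], I[3,3], I[4,4]^2. HN layers by μ_θ (3 steps, strictly decreasing):
  μ^(1)=4; μ^(2)=1; μ^(3)=-5

((0, 0, 0, 3); (0, 1, 2, 0); (3, 0, 0, 0))


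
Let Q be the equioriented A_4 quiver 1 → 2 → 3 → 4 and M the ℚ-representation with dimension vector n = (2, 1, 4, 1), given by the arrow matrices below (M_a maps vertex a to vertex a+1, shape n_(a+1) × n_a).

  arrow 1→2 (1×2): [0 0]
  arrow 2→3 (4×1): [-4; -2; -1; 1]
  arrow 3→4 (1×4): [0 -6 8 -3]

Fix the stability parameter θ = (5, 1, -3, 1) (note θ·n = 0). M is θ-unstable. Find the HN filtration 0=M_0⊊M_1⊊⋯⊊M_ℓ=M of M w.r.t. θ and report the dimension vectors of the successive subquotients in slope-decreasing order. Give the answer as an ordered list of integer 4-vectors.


Barcode: M ≅ I[1,1]^2, I[2,4], I[3,3]^3. HN layers by μ_θ (4 steps, strictly decreasing):
  μ^(1)=5; μ^(2)=1; μ^(3)=-1; μ^(4)=-3

((2, 0, 0, 0); (0, 0, 0, 1); (0, 1, 1, 0); (0, 0, 3, 0))


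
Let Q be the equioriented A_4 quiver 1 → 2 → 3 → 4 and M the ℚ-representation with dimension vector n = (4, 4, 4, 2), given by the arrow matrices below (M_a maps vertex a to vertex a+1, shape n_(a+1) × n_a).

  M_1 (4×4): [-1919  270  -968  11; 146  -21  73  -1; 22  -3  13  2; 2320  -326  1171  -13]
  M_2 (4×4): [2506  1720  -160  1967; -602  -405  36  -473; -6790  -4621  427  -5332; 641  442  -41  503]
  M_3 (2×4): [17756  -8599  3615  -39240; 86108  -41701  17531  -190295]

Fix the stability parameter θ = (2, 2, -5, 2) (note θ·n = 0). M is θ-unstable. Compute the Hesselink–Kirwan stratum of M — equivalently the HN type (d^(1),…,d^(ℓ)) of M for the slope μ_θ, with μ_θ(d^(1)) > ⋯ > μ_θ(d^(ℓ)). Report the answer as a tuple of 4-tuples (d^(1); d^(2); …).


Barcode: M ≅ I[1,3]^2, I[1,4]^2. HN layers by μ_θ (2 steps, strictly decreasing):
  μ^(1)=2; μ^(2)=-1/3

((0, 0, 0, 2); (4, 4, 4, 0))
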